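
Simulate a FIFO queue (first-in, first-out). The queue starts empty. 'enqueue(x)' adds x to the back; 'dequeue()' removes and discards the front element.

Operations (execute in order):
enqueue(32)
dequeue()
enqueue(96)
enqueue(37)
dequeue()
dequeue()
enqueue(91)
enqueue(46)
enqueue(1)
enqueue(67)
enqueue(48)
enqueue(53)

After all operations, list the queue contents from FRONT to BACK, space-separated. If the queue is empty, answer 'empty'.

Answer: 91 46 1 67 48 53

Derivation:
enqueue(32): [32]
dequeue(): []
enqueue(96): [96]
enqueue(37): [96, 37]
dequeue(): [37]
dequeue(): []
enqueue(91): [91]
enqueue(46): [91, 46]
enqueue(1): [91, 46, 1]
enqueue(67): [91, 46, 1, 67]
enqueue(48): [91, 46, 1, 67, 48]
enqueue(53): [91, 46, 1, 67, 48, 53]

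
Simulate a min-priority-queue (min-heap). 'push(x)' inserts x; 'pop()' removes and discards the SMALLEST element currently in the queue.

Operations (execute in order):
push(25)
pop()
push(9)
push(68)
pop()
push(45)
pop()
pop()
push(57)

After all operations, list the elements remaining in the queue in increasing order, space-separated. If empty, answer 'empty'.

push(25): heap contents = [25]
pop() → 25: heap contents = []
push(9): heap contents = [9]
push(68): heap contents = [9, 68]
pop() → 9: heap contents = [68]
push(45): heap contents = [45, 68]
pop() → 45: heap contents = [68]
pop() → 68: heap contents = []
push(57): heap contents = [57]

Answer: 57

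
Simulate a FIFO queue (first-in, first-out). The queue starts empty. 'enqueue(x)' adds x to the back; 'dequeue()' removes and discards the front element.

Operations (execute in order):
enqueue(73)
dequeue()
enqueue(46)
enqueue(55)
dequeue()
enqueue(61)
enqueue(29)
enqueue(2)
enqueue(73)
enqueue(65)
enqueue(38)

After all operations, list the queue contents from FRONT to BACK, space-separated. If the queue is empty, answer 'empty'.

Answer: 55 61 29 2 73 65 38

Derivation:
enqueue(73): [73]
dequeue(): []
enqueue(46): [46]
enqueue(55): [46, 55]
dequeue(): [55]
enqueue(61): [55, 61]
enqueue(29): [55, 61, 29]
enqueue(2): [55, 61, 29, 2]
enqueue(73): [55, 61, 29, 2, 73]
enqueue(65): [55, 61, 29, 2, 73, 65]
enqueue(38): [55, 61, 29, 2, 73, 65, 38]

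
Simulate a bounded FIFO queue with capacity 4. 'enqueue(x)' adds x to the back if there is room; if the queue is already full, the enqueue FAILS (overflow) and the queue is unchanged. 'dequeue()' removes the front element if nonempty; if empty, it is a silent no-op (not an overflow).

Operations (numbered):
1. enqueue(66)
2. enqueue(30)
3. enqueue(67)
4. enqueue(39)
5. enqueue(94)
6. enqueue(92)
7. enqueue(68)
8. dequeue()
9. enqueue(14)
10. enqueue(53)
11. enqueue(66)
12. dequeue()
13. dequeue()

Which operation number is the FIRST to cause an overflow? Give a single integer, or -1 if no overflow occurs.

1. enqueue(66): size=1
2. enqueue(30): size=2
3. enqueue(67): size=3
4. enqueue(39): size=4
5. enqueue(94): size=4=cap → OVERFLOW (fail)
6. enqueue(92): size=4=cap → OVERFLOW (fail)
7. enqueue(68): size=4=cap → OVERFLOW (fail)
8. dequeue(): size=3
9. enqueue(14): size=4
10. enqueue(53): size=4=cap → OVERFLOW (fail)
11. enqueue(66): size=4=cap → OVERFLOW (fail)
12. dequeue(): size=3
13. dequeue(): size=2

Answer: 5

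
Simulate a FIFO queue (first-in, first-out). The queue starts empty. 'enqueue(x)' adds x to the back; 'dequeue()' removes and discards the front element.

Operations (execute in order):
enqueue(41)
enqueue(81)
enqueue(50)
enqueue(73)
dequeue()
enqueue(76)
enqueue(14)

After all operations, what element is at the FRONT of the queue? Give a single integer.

enqueue(41): queue = [41]
enqueue(81): queue = [41, 81]
enqueue(50): queue = [41, 81, 50]
enqueue(73): queue = [41, 81, 50, 73]
dequeue(): queue = [81, 50, 73]
enqueue(76): queue = [81, 50, 73, 76]
enqueue(14): queue = [81, 50, 73, 76, 14]

Answer: 81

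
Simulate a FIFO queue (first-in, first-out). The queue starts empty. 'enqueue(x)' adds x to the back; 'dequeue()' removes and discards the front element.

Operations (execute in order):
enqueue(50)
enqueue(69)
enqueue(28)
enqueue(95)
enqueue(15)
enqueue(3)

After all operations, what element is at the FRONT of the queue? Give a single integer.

enqueue(50): queue = [50]
enqueue(69): queue = [50, 69]
enqueue(28): queue = [50, 69, 28]
enqueue(95): queue = [50, 69, 28, 95]
enqueue(15): queue = [50, 69, 28, 95, 15]
enqueue(3): queue = [50, 69, 28, 95, 15, 3]

Answer: 50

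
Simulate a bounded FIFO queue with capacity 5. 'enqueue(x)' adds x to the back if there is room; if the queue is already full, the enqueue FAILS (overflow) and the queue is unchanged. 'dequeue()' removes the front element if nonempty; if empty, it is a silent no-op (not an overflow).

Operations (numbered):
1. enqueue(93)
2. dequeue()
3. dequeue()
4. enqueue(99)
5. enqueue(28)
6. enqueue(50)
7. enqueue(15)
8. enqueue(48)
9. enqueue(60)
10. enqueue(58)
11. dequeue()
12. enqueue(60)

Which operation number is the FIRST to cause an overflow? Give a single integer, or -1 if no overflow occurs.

Answer: 9

Derivation:
1. enqueue(93): size=1
2. dequeue(): size=0
3. dequeue(): empty, no-op, size=0
4. enqueue(99): size=1
5. enqueue(28): size=2
6. enqueue(50): size=3
7. enqueue(15): size=4
8. enqueue(48): size=5
9. enqueue(60): size=5=cap → OVERFLOW (fail)
10. enqueue(58): size=5=cap → OVERFLOW (fail)
11. dequeue(): size=4
12. enqueue(60): size=5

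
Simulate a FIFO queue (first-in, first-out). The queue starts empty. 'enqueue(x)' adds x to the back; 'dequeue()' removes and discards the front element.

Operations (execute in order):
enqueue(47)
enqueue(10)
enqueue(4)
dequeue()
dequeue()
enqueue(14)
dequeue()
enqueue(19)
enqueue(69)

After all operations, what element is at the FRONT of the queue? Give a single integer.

Answer: 14

Derivation:
enqueue(47): queue = [47]
enqueue(10): queue = [47, 10]
enqueue(4): queue = [47, 10, 4]
dequeue(): queue = [10, 4]
dequeue(): queue = [4]
enqueue(14): queue = [4, 14]
dequeue(): queue = [14]
enqueue(19): queue = [14, 19]
enqueue(69): queue = [14, 19, 69]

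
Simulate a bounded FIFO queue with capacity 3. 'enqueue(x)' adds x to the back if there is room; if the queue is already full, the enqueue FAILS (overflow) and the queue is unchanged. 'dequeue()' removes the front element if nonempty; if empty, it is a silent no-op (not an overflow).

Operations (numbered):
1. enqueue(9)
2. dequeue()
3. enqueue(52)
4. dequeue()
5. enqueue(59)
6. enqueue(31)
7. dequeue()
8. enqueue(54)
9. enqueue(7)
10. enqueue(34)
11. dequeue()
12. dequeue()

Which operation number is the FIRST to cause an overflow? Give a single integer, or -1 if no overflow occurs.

1. enqueue(9): size=1
2. dequeue(): size=0
3. enqueue(52): size=1
4. dequeue(): size=0
5. enqueue(59): size=1
6. enqueue(31): size=2
7. dequeue(): size=1
8. enqueue(54): size=2
9. enqueue(7): size=3
10. enqueue(34): size=3=cap → OVERFLOW (fail)
11. dequeue(): size=2
12. dequeue(): size=1

Answer: 10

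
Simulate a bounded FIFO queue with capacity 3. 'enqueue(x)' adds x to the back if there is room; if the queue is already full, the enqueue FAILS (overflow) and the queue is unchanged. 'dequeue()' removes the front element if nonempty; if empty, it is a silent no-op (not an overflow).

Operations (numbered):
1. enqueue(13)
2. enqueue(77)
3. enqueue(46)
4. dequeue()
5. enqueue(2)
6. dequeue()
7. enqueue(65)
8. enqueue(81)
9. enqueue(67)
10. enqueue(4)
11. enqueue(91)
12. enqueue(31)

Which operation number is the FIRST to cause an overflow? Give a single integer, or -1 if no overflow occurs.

1. enqueue(13): size=1
2. enqueue(77): size=2
3. enqueue(46): size=3
4. dequeue(): size=2
5. enqueue(2): size=3
6. dequeue(): size=2
7. enqueue(65): size=3
8. enqueue(81): size=3=cap → OVERFLOW (fail)
9. enqueue(67): size=3=cap → OVERFLOW (fail)
10. enqueue(4): size=3=cap → OVERFLOW (fail)
11. enqueue(91): size=3=cap → OVERFLOW (fail)
12. enqueue(31): size=3=cap → OVERFLOW (fail)

Answer: 8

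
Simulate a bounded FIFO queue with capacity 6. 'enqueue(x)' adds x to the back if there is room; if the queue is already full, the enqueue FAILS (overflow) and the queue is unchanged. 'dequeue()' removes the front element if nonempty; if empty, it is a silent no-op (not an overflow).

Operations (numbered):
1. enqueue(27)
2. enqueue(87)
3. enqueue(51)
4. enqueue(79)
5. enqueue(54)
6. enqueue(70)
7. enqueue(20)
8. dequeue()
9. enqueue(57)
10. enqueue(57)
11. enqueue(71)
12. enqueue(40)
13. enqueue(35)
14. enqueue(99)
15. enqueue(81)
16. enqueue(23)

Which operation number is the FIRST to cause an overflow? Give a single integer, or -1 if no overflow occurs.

Answer: 7

Derivation:
1. enqueue(27): size=1
2. enqueue(87): size=2
3. enqueue(51): size=3
4. enqueue(79): size=4
5. enqueue(54): size=5
6. enqueue(70): size=6
7. enqueue(20): size=6=cap → OVERFLOW (fail)
8. dequeue(): size=5
9. enqueue(57): size=6
10. enqueue(57): size=6=cap → OVERFLOW (fail)
11. enqueue(71): size=6=cap → OVERFLOW (fail)
12. enqueue(40): size=6=cap → OVERFLOW (fail)
13. enqueue(35): size=6=cap → OVERFLOW (fail)
14. enqueue(99): size=6=cap → OVERFLOW (fail)
15. enqueue(81): size=6=cap → OVERFLOW (fail)
16. enqueue(23): size=6=cap → OVERFLOW (fail)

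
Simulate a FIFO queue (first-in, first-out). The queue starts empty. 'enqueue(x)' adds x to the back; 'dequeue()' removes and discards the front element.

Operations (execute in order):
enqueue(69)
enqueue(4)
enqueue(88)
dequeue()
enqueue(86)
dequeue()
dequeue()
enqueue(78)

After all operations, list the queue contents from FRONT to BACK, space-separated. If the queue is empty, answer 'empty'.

Answer: 86 78

Derivation:
enqueue(69): [69]
enqueue(4): [69, 4]
enqueue(88): [69, 4, 88]
dequeue(): [4, 88]
enqueue(86): [4, 88, 86]
dequeue(): [88, 86]
dequeue(): [86]
enqueue(78): [86, 78]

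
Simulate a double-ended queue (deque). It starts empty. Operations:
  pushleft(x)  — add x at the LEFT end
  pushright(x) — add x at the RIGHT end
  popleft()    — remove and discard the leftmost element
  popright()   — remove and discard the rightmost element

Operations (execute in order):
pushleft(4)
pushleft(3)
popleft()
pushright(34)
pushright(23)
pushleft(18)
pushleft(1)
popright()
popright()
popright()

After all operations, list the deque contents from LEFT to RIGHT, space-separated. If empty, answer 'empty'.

pushleft(4): [4]
pushleft(3): [3, 4]
popleft(): [4]
pushright(34): [4, 34]
pushright(23): [4, 34, 23]
pushleft(18): [18, 4, 34, 23]
pushleft(1): [1, 18, 4, 34, 23]
popright(): [1, 18, 4, 34]
popright(): [1, 18, 4]
popright(): [1, 18]

Answer: 1 18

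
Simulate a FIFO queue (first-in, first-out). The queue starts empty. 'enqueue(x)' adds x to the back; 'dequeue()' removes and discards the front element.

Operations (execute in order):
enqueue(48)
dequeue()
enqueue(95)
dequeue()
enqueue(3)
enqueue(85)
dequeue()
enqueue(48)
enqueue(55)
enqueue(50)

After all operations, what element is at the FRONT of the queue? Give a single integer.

enqueue(48): queue = [48]
dequeue(): queue = []
enqueue(95): queue = [95]
dequeue(): queue = []
enqueue(3): queue = [3]
enqueue(85): queue = [3, 85]
dequeue(): queue = [85]
enqueue(48): queue = [85, 48]
enqueue(55): queue = [85, 48, 55]
enqueue(50): queue = [85, 48, 55, 50]

Answer: 85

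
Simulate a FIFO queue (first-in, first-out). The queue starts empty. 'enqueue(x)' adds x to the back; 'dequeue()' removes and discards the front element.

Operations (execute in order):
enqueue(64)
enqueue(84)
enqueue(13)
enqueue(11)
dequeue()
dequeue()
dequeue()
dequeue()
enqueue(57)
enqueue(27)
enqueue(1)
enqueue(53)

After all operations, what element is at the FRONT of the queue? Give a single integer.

enqueue(64): queue = [64]
enqueue(84): queue = [64, 84]
enqueue(13): queue = [64, 84, 13]
enqueue(11): queue = [64, 84, 13, 11]
dequeue(): queue = [84, 13, 11]
dequeue(): queue = [13, 11]
dequeue(): queue = [11]
dequeue(): queue = []
enqueue(57): queue = [57]
enqueue(27): queue = [57, 27]
enqueue(1): queue = [57, 27, 1]
enqueue(53): queue = [57, 27, 1, 53]

Answer: 57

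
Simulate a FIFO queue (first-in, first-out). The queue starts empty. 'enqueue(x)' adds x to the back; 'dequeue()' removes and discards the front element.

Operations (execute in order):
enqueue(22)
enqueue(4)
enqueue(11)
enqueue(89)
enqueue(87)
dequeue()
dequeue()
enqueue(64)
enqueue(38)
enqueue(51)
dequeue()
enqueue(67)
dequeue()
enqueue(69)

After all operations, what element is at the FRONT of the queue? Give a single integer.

Answer: 87

Derivation:
enqueue(22): queue = [22]
enqueue(4): queue = [22, 4]
enqueue(11): queue = [22, 4, 11]
enqueue(89): queue = [22, 4, 11, 89]
enqueue(87): queue = [22, 4, 11, 89, 87]
dequeue(): queue = [4, 11, 89, 87]
dequeue(): queue = [11, 89, 87]
enqueue(64): queue = [11, 89, 87, 64]
enqueue(38): queue = [11, 89, 87, 64, 38]
enqueue(51): queue = [11, 89, 87, 64, 38, 51]
dequeue(): queue = [89, 87, 64, 38, 51]
enqueue(67): queue = [89, 87, 64, 38, 51, 67]
dequeue(): queue = [87, 64, 38, 51, 67]
enqueue(69): queue = [87, 64, 38, 51, 67, 69]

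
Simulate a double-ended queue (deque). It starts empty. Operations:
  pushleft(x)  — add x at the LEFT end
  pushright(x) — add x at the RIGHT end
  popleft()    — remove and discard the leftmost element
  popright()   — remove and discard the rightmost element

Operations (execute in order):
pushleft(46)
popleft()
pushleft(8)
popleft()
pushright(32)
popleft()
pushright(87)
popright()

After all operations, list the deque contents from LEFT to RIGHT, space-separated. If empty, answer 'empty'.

Answer: empty

Derivation:
pushleft(46): [46]
popleft(): []
pushleft(8): [8]
popleft(): []
pushright(32): [32]
popleft(): []
pushright(87): [87]
popright(): []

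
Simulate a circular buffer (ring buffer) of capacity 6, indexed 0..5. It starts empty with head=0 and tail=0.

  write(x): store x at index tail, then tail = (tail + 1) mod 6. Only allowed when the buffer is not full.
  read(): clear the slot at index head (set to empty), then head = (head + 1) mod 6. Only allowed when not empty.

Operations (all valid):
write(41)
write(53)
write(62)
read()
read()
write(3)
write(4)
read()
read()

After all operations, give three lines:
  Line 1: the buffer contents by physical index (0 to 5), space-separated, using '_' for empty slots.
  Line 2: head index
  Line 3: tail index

Answer: _ _ _ _ 4 _
4
5

Derivation:
write(41): buf=[41 _ _ _ _ _], head=0, tail=1, size=1
write(53): buf=[41 53 _ _ _ _], head=0, tail=2, size=2
write(62): buf=[41 53 62 _ _ _], head=0, tail=3, size=3
read(): buf=[_ 53 62 _ _ _], head=1, tail=3, size=2
read(): buf=[_ _ 62 _ _ _], head=2, tail=3, size=1
write(3): buf=[_ _ 62 3 _ _], head=2, tail=4, size=2
write(4): buf=[_ _ 62 3 4 _], head=2, tail=5, size=3
read(): buf=[_ _ _ 3 4 _], head=3, tail=5, size=2
read(): buf=[_ _ _ _ 4 _], head=4, tail=5, size=1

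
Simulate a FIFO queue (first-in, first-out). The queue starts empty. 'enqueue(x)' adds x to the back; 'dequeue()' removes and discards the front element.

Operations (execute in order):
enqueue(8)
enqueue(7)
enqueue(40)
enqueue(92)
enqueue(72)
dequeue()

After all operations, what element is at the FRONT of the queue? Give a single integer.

Answer: 7

Derivation:
enqueue(8): queue = [8]
enqueue(7): queue = [8, 7]
enqueue(40): queue = [8, 7, 40]
enqueue(92): queue = [8, 7, 40, 92]
enqueue(72): queue = [8, 7, 40, 92, 72]
dequeue(): queue = [7, 40, 92, 72]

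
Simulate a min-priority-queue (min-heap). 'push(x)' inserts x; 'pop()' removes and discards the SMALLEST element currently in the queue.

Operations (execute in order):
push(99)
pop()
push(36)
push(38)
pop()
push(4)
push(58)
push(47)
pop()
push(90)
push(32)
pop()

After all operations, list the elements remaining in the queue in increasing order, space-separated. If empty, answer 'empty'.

push(99): heap contents = [99]
pop() → 99: heap contents = []
push(36): heap contents = [36]
push(38): heap contents = [36, 38]
pop() → 36: heap contents = [38]
push(4): heap contents = [4, 38]
push(58): heap contents = [4, 38, 58]
push(47): heap contents = [4, 38, 47, 58]
pop() → 4: heap contents = [38, 47, 58]
push(90): heap contents = [38, 47, 58, 90]
push(32): heap contents = [32, 38, 47, 58, 90]
pop() → 32: heap contents = [38, 47, 58, 90]

Answer: 38 47 58 90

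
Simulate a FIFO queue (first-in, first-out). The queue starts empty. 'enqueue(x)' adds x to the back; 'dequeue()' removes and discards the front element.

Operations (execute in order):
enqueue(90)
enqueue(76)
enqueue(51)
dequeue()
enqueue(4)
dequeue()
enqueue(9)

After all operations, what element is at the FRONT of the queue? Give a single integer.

enqueue(90): queue = [90]
enqueue(76): queue = [90, 76]
enqueue(51): queue = [90, 76, 51]
dequeue(): queue = [76, 51]
enqueue(4): queue = [76, 51, 4]
dequeue(): queue = [51, 4]
enqueue(9): queue = [51, 4, 9]

Answer: 51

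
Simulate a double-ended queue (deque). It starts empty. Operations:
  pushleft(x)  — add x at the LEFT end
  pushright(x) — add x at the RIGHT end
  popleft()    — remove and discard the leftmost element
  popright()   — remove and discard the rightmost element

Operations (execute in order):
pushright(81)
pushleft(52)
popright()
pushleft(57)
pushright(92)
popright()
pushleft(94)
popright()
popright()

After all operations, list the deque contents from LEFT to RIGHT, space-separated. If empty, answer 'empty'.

Answer: 94

Derivation:
pushright(81): [81]
pushleft(52): [52, 81]
popright(): [52]
pushleft(57): [57, 52]
pushright(92): [57, 52, 92]
popright(): [57, 52]
pushleft(94): [94, 57, 52]
popright(): [94, 57]
popright(): [94]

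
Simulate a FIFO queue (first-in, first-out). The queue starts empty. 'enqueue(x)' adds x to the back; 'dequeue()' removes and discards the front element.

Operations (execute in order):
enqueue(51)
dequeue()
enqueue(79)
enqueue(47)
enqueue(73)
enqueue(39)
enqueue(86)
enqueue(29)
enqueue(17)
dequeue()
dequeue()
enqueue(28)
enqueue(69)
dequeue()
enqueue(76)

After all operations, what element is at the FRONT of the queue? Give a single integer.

Answer: 39

Derivation:
enqueue(51): queue = [51]
dequeue(): queue = []
enqueue(79): queue = [79]
enqueue(47): queue = [79, 47]
enqueue(73): queue = [79, 47, 73]
enqueue(39): queue = [79, 47, 73, 39]
enqueue(86): queue = [79, 47, 73, 39, 86]
enqueue(29): queue = [79, 47, 73, 39, 86, 29]
enqueue(17): queue = [79, 47, 73, 39, 86, 29, 17]
dequeue(): queue = [47, 73, 39, 86, 29, 17]
dequeue(): queue = [73, 39, 86, 29, 17]
enqueue(28): queue = [73, 39, 86, 29, 17, 28]
enqueue(69): queue = [73, 39, 86, 29, 17, 28, 69]
dequeue(): queue = [39, 86, 29, 17, 28, 69]
enqueue(76): queue = [39, 86, 29, 17, 28, 69, 76]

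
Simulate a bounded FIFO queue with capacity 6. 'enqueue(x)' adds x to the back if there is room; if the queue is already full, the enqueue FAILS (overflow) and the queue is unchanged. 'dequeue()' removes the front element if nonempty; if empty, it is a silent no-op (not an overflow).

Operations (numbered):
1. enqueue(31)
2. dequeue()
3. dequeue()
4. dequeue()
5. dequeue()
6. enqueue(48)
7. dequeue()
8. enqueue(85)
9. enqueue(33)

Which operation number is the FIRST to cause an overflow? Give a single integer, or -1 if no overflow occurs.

1. enqueue(31): size=1
2. dequeue(): size=0
3. dequeue(): empty, no-op, size=0
4. dequeue(): empty, no-op, size=0
5. dequeue(): empty, no-op, size=0
6. enqueue(48): size=1
7. dequeue(): size=0
8. enqueue(85): size=1
9. enqueue(33): size=2

Answer: -1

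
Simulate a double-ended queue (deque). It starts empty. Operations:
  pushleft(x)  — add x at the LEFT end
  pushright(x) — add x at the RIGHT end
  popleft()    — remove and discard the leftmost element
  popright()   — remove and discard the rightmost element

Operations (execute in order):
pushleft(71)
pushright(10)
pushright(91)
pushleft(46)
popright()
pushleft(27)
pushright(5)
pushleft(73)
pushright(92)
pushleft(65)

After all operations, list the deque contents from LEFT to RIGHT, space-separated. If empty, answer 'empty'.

Answer: 65 73 27 46 71 10 5 92

Derivation:
pushleft(71): [71]
pushright(10): [71, 10]
pushright(91): [71, 10, 91]
pushleft(46): [46, 71, 10, 91]
popright(): [46, 71, 10]
pushleft(27): [27, 46, 71, 10]
pushright(5): [27, 46, 71, 10, 5]
pushleft(73): [73, 27, 46, 71, 10, 5]
pushright(92): [73, 27, 46, 71, 10, 5, 92]
pushleft(65): [65, 73, 27, 46, 71, 10, 5, 92]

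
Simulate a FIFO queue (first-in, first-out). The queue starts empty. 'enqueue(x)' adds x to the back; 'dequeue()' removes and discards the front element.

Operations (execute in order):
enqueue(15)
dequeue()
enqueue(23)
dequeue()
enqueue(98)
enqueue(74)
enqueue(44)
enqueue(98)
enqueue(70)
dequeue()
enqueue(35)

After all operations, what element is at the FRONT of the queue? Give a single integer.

enqueue(15): queue = [15]
dequeue(): queue = []
enqueue(23): queue = [23]
dequeue(): queue = []
enqueue(98): queue = [98]
enqueue(74): queue = [98, 74]
enqueue(44): queue = [98, 74, 44]
enqueue(98): queue = [98, 74, 44, 98]
enqueue(70): queue = [98, 74, 44, 98, 70]
dequeue(): queue = [74, 44, 98, 70]
enqueue(35): queue = [74, 44, 98, 70, 35]

Answer: 74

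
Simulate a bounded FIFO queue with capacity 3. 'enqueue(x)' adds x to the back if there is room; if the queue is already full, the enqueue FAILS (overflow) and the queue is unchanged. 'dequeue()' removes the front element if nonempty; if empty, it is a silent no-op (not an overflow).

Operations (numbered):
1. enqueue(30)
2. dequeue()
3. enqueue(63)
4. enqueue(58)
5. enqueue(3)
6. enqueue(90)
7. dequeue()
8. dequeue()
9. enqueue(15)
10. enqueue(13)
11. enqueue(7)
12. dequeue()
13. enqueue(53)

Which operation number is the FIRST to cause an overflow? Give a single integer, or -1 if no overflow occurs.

Answer: 6

Derivation:
1. enqueue(30): size=1
2. dequeue(): size=0
3. enqueue(63): size=1
4. enqueue(58): size=2
5. enqueue(3): size=3
6. enqueue(90): size=3=cap → OVERFLOW (fail)
7. dequeue(): size=2
8. dequeue(): size=1
9. enqueue(15): size=2
10. enqueue(13): size=3
11. enqueue(7): size=3=cap → OVERFLOW (fail)
12. dequeue(): size=2
13. enqueue(53): size=3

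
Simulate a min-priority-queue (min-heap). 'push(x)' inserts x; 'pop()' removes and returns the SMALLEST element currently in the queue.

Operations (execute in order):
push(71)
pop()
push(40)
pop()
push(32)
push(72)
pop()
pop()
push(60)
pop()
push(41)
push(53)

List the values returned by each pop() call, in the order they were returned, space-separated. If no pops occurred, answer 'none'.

Answer: 71 40 32 72 60

Derivation:
push(71): heap contents = [71]
pop() → 71: heap contents = []
push(40): heap contents = [40]
pop() → 40: heap contents = []
push(32): heap contents = [32]
push(72): heap contents = [32, 72]
pop() → 32: heap contents = [72]
pop() → 72: heap contents = []
push(60): heap contents = [60]
pop() → 60: heap contents = []
push(41): heap contents = [41]
push(53): heap contents = [41, 53]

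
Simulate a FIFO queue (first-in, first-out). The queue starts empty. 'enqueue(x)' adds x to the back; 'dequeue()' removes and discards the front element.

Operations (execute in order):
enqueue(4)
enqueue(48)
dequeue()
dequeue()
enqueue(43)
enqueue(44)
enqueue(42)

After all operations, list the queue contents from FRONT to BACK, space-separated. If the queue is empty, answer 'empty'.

Answer: 43 44 42

Derivation:
enqueue(4): [4]
enqueue(48): [4, 48]
dequeue(): [48]
dequeue(): []
enqueue(43): [43]
enqueue(44): [43, 44]
enqueue(42): [43, 44, 42]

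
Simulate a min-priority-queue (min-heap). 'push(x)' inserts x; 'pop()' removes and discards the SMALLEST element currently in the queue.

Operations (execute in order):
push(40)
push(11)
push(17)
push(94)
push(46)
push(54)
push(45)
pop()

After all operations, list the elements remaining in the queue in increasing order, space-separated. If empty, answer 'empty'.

push(40): heap contents = [40]
push(11): heap contents = [11, 40]
push(17): heap contents = [11, 17, 40]
push(94): heap contents = [11, 17, 40, 94]
push(46): heap contents = [11, 17, 40, 46, 94]
push(54): heap contents = [11, 17, 40, 46, 54, 94]
push(45): heap contents = [11, 17, 40, 45, 46, 54, 94]
pop() → 11: heap contents = [17, 40, 45, 46, 54, 94]

Answer: 17 40 45 46 54 94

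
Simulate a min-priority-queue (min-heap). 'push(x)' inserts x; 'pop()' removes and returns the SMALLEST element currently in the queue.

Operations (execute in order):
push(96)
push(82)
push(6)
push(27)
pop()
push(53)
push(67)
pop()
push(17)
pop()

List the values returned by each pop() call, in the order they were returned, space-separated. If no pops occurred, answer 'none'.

Answer: 6 27 17

Derivation:
push(96): heap contents = [96]
push(82): heap contents = [82, 96]
push(6): heap contents = [6, 82, 96]
push(27): heap contents = [6, 27, 82, 96]
pop() → 6: heap contents = [27, 82, 96]
push(53): heap contents = [27, 53, 82, 96]
push(67): heap contents = [27, 53, 67, 82, 96]
pop() → 27: heap contents = [53, 67, 82, 96]
push(17): heap contents = [17, 53, 67, 82, 96]
pop() → 17: heap contents = [53, 67, 82, 96]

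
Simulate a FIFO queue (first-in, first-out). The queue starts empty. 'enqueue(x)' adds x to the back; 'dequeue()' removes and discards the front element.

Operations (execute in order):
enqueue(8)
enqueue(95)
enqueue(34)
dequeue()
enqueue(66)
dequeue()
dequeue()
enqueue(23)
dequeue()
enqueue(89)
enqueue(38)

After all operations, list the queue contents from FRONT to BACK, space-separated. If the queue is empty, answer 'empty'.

enqueue(8): [8]
enqueue(95): [8, 95]
enqueue(34): [8, 95, 34]
dequeue(): [95, 34]
enqueue(66): [95, 34, 66]
dequeue(): [34, 66]
dequeue(): [66]
enqueue(23): [66, 23]
dequeue(): [23]
enqueue(89): [23, 89]
enqueue(38): [23, 89, 38]

Answer: 23 89 38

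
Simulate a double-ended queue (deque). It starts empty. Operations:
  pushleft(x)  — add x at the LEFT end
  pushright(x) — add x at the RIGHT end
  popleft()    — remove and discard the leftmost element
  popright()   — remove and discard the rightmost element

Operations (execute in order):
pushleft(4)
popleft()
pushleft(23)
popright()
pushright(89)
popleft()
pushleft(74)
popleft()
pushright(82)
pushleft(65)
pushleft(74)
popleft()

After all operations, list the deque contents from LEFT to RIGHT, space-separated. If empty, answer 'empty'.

Answer: 65 82

Derivation:
pushleft(4): [4]
popleft(): []
pushleft(23): [23]
popright(): []
pushright(89): [89]
popleft(): []
pushleft(74): [74]
popleft(): []
pushright(82): [82]
pushleft(65): [65, 82]
pushleft(74): [74, 65, 82]
popleft(): [65, 82]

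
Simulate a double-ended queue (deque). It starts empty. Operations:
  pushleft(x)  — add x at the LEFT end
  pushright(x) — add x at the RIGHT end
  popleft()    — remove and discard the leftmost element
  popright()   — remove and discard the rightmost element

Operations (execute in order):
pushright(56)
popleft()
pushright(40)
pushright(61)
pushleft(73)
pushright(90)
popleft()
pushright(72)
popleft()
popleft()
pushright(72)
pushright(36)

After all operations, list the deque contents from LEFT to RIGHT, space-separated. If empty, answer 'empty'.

Answer: 90 72 72 36

Derivation:
pushright(56): [56]
popleft(): []
pushright(40): [40]
pushright(61): [40, 61]
pushleft(73): [73, 40, 61]
pushright(90): [73, 40, 61, 90]
popleft(): [40, 61, 90]
pushright(72): [40, 61, 90, 72]
popleft(): [61, 90, 72]
popleft(): [90, 72]
pushright(72): [90, 72, 72]
pushright(36): [90, 72, 72, 36]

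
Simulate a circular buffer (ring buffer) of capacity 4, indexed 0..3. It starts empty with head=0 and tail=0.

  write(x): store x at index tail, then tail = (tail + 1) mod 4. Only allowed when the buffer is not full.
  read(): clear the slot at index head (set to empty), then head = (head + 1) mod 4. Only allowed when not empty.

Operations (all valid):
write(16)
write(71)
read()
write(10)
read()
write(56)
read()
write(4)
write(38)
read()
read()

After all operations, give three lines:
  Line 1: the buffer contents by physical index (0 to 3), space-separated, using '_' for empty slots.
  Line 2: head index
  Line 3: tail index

write(16): buf=[16 _ _ _], head=0, tail=1, size=1
write(71): buf=[16 71 _ _], head=0, tail=2, size=2
read(): buf=[_ 71 _ _], head=1, tail=2, size=1
write(10): buf=[_ 71 10 _], head=1, tail=3, size=2
read(): buf=[_ _ 10 _], head=2, tail=3, size=1
write(56): buf=[_ _ 10 56], head=2, tail=0, size=2
read(): buf=[_ _ _ 56], head=3, tail=0, size=1
write(4): buf=[4 _ _ 56], head=3, tail=1, size=2
write(38): buf=[4 38 _ 56], head=3, tail=2, size=3
read(): buf=[4 38 _ _], head=0, tail=2, size=2
read(): buf=[_ 38 _ _], head=1, tail=2, size=1

Answer: _ 38 _ _
1
2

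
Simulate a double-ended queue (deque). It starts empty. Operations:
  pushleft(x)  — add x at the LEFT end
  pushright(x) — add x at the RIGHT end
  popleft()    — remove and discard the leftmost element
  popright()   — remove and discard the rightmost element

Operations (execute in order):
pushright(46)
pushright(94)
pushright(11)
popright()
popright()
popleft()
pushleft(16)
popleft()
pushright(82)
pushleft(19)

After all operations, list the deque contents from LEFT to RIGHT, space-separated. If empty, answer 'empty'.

pushright(46): [46]
pushright(94): [46, 94]
pushright(11): [46, 94, 11]
popright(): [46, 94]
popright(): [46]
popleft(): []
pushleft(16): [16]
popleft(): []
pushright(82): [82]
pushleft(19): [19, 82]

Answer: 19 82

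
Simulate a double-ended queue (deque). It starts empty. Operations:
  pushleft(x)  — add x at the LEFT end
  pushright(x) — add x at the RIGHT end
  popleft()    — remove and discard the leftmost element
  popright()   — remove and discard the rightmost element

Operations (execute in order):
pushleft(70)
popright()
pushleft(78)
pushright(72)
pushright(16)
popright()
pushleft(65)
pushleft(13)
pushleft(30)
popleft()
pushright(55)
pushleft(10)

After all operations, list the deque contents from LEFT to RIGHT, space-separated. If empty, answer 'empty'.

Answer: 10 13 65 78 72 55

Derivation:
pushleft(70): [70]
popright(): []
pushleft(78): [78]
pushright(72): [78, 72]
pushright(16): [78, 72, 16]
popright(): [78, 72]
pushleft(65): [65, 78, 72]
pushleft(13): [13, 65, 78, 72]
pushleft(30): [30, 13, 65, 78, 72]
popleft(): [13, 65, 78, 72]
pushright(55): [13, 65, 78, 72, 55]
pushleft(10): [10, 13, 65, 78, 72, 55]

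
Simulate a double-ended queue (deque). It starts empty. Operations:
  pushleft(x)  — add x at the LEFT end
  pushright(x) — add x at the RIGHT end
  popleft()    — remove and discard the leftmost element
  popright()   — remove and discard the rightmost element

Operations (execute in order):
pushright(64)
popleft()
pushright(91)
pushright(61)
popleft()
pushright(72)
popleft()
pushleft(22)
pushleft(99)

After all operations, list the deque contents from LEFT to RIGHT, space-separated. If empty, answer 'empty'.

Answer: 99 22 72

Derivation:
pushright(64): [64]
popleft(): []
pushright(91): [91]
pushright(61): [91, 61]
popleft(): [61]
pushright(72): [61, 72]
popleft(): [72]
pushleft(22): [22, 72]
pushleft(99): [99, 22, 72]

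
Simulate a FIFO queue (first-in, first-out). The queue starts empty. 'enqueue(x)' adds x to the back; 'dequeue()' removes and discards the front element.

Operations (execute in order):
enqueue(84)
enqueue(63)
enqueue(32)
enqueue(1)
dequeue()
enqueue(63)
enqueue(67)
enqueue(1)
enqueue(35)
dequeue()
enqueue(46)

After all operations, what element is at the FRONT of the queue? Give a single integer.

enqueue(84): queue = [84]
enqueue(63): queue = [84, 63]
enqueue(32): queue = [84, 63, 32]
enqueue(1): queue = [84, 63, 32, 1]
dequeue(): queue = [63, 32, 1]
enqueue(63): queue = [63, 32, 1, 63]
enqueue(67): queue = [63, 32, 1, 63, 67]
enqueue(1): queue = [63, 32, 1, 63, 67, 1]
enqueue(35): queue = [63, 32, 1, 63, 67, 1, 35]
dequeue(): queue = [32, 1, 63, 67, 1, 35]
enqueue(46): queue = [32, 1, 63, 67, 1, 35, 46]

Answer: 32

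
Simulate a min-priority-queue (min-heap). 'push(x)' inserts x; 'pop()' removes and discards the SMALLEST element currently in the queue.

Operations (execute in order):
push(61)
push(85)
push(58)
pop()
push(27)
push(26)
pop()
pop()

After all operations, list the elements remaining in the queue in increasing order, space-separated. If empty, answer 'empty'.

push(61): heap contents = [61]
push(85): heap contents = [61, 85]
push(58): heap contents = [58, 61, 85]
pop() → 58: heap contents = [61, 85]
push(27): heap contents = [27, 61, 85]
push(26): heap contents = [26, 27, 61, 85]
pop() → 26: heap contents = [27, 61, 85]
pop() → 27: heap contents = [61, 85]

Answer: 61 85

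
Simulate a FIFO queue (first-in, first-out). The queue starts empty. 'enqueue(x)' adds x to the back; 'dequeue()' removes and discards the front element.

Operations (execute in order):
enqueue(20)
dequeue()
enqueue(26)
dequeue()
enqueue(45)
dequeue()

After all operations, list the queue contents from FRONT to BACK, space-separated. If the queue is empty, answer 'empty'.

enqueue(20): [20]
dequeue(): []
enqueue(26): [26]
dequeue(): []
enqueue(45): [45]
dequeue(): []

Answer: empty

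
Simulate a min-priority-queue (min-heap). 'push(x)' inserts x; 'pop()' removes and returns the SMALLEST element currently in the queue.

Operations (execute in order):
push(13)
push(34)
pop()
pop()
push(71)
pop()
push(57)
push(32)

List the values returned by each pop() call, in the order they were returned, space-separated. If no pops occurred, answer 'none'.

push(13): heap contents = [13]
push(34): heap contents = [13, 34]
pop() → 13: heap contents = [34]
pop() → 34: heap contents = []
push(71): heap contents = [71]
pop() → 71: heap contents = []
push(57): heap contents = [57]
push(32): heap contents = [32, 57]

Answer: 13 34 71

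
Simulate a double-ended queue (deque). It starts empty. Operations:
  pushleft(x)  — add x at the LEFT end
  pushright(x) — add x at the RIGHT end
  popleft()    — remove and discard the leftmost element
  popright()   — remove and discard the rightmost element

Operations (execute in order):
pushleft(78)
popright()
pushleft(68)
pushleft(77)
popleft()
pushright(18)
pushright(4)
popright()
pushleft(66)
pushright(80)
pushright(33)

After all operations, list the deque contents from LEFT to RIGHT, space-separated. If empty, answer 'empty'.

Answer: 66 68 18 80 33

Derivation:
pushleft(78): [78]
popright(): []
pushleft(68): [68]
pushleft(77): [77, 68]
popleft(): [68]
pushright(18): [68, 18]
pushright(4): [68, 18, 4]
popright(): [68, 18]
pushleft(66): [66, 68, 18]
pushright(80): [66, 68, 18, 80]
pushright(33): [66, 68, 18, 80, 33]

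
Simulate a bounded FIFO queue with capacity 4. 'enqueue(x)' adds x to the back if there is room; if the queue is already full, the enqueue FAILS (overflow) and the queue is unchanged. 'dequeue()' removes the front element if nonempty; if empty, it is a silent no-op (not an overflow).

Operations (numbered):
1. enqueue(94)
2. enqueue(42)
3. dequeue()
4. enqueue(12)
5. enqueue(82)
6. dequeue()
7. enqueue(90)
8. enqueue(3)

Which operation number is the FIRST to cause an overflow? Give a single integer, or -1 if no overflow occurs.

Answer: -1

Derivation:
1. enqueue(94): size=1
2. enqueue(42): size=2
3. dequeue(): size=1
4. enqueue(12): size=2
5. enqueue(82): size=3
6. dequeue(): size=2
7. enqueue(90): size=3
8. enqueue(3): size=4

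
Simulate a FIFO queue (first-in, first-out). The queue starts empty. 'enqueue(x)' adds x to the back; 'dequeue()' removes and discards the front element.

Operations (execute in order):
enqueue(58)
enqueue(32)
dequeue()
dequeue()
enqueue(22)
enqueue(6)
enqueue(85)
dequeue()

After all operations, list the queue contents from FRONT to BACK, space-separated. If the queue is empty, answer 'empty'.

Answer: 6 85

Derivation:
enqueue(58): [58]
enqueue(32): [58, 32]
dequeue(): [32]
dequeue(): []
enqueue(22): [22]
enqueue(6): [22, 6]
enqueue(85): [22, 6, 85]
dequeue(): [6, 85]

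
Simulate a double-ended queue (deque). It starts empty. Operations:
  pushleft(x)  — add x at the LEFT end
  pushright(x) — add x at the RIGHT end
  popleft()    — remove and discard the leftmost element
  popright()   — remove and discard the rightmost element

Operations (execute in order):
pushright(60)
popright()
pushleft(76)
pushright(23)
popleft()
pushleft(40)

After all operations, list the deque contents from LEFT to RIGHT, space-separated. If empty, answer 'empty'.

pushright(60): [60]
popright(): []
pushleft(76): [76]
pushright(23): [76, 23]
popleft(): [23]
pushleft(40): [40, 23]

Answer: 40 23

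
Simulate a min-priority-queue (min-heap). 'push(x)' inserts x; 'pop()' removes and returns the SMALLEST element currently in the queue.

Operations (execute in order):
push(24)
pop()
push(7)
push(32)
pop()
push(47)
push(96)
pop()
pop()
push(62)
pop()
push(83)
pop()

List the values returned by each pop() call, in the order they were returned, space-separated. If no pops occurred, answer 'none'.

Answer: 24 7 32 47 62 83

Derivation:
push(24): heap contents = [24]
pop() → 24: heap contents = []
push(7): heap contents = [7]
push(32): heap contents = [7, 32]
pop() → 7: heap contents = [32]
push(47): heap contents = [32, 47]
push(96): heap contents = [32, 47, 96]
pop() → 32: heap contents = [47, 96]
pop() → 47: heap contents = [96]
push(62): heap contents = [62, 96]
pop() → 62: heap contents = [96]
push(83): heap contents = [83, 96]
pop() → 83: heap contents = [96]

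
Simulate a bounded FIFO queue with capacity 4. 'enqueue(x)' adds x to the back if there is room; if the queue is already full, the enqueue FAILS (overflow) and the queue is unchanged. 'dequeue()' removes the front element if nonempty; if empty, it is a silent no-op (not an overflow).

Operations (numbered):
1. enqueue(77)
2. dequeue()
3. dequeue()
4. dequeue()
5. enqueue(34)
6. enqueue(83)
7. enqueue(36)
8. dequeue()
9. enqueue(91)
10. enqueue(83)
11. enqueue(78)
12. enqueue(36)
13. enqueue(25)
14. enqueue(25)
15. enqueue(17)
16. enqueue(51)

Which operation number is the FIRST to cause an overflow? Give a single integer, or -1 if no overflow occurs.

1. enqueue(77): size=1
2. dequeue(): size=0
3. dequeue(): empty, no-op, size=0
4. dequeue(): empty, no-op, size=0
5. enqueue(34): size=1
6. enqueue(83): size=2
7. enqueue(36): size=3
8. dequeue(): size=2
9. enqueue(91): size=3
10. enqueue(83): size=4
11. enqueue(78): size=4=cap → OVERFLOW (fail)
12. enqueue(36): size=4=cap → OVERFLOW (fail)
13. enqueue(25): size=4=cap → OVERFLOW (fail)
14. enqueue(25): size=4=cap → OVERFLOW (fail)
15. enqueue(17): size=4=cap → OVERFLOW (fail)
16. enqueue(51): size=4=cap → OVERFLOW (fail)

Answer: 11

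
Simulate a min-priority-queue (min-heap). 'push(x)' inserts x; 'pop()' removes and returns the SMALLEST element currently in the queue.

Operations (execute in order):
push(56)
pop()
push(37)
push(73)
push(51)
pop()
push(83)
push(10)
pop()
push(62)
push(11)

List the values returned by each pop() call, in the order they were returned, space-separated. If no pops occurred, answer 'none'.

push(56): heap contents = [56]
pop() → 56: heap contents = []
push(37): heap contents = [37]
push(73): heap contents = [37, 73]
push(51): heap contents = [37, 51, 73]
pop() → 37: heap contents = [51, 73]
push(83): heap contents = [51, 73, 83]
push(10): heap contents = [10, 51, 73, 83]
pop() → 10: heap contents = [51, 73, 83]
push(62): heap contents = [51, 62, 73, 83]
push(11): heap contents = [11, 51, 62, 73, 83]

Answer: 56 37 10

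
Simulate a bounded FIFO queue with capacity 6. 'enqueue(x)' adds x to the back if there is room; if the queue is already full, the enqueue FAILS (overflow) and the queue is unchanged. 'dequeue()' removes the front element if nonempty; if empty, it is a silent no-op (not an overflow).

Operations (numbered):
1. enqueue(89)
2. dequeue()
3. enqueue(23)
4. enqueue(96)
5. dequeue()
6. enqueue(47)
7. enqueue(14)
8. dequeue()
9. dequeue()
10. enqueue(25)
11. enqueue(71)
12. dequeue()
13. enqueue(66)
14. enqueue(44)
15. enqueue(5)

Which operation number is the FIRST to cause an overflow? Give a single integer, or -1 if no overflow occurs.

Answer: -1

Derivation:
1. enqueue(89): size=1
2. dequeue(): size=0
3. enqueue(23): size=1
4. enqueue(96): size=2
5. dequeue(): size=1
6. enqueue(47): size=2
7. enqueue(14): size=3
8. dequeue(): size=2
9. dequeue(): size=1
10. enqueue(25): size=2
11. enqueue(71): size=3
12. dequeue(): size=2
13. enqueue(66): size=3
14. enqueue(44): size=4
15. enqueue(5): size=5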